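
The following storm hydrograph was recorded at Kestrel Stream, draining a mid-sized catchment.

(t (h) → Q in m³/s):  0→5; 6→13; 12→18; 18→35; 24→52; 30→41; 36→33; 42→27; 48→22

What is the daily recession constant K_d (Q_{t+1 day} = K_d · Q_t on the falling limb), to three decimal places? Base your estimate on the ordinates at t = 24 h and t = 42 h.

Between t = 24 h and t = 42 h the flow falls from 52 to 27 m³/s over 3×6 h = 18 h.
Per-interval ratio K = (27/52)^(1/3) = 0.8037; K_d = K^(24/6) = 0.417.

K_d ≈ 0.417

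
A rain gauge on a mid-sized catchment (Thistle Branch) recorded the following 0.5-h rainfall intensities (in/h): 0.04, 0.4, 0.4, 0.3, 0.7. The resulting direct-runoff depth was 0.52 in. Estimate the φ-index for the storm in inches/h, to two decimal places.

Only the 4 blocks with intensity above φ contribute runoff: 0.4, 0.4, 0.3, 0.7 in/h.
Σ(I−φ)·Δt = d  ⇒  (0.4+0.4+0.3+0.7 − 4φ)·0.5 = 0.52
φ = (1.800 − 0.52/0.5) / 4 = 0.19 in/h.

φ ≈ 0.19 in/h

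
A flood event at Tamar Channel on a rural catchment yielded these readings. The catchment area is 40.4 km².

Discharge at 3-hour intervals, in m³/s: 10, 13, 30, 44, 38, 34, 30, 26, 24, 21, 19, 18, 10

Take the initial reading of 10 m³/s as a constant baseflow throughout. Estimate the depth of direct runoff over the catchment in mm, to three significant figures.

d ≈ 50.0 mm

Direct runoff: 0.0, 3.0, 20.0, 34.0, 28.0, 24.0, 20.0, 16.0, 14.0, 11.0, 9.0, 8.0, 0.0 m³/s; ΣQ_DR = 187.0 m³/s.
V = ΣQ_DR · Δt = 187.0 × 10800 s = 2.020 × 10^6 m³.
Over A = 40.4 km², depth = V / A = 50.0 mm.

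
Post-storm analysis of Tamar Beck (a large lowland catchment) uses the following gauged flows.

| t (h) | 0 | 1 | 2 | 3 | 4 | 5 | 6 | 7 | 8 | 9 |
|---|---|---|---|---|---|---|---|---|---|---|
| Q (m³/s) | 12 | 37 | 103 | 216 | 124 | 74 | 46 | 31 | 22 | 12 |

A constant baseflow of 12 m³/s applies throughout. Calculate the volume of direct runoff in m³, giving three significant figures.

V ≈ 2.01 × 10^6 m³

Direct-runoff ordinates (Q − Q_b): 0.0, 25.0, 91.0, 204.0, 112.0, 62.0, 34.0, 19.0, 10.0, 0.0 m³/s.
ΣQ_DR = 557.0 m³/s.
With Δt = 1 h = 3600 s, V = ΣQ_DR · Δt = 557.0 × 3600 = 2.01 × 10^6 m³.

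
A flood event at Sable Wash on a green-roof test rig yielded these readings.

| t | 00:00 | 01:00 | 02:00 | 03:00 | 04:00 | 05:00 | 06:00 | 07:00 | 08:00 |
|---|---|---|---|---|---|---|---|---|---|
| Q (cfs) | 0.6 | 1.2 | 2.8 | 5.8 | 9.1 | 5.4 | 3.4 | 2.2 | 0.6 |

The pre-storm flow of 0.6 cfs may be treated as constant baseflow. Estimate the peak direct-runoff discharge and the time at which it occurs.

Subtracting baseflow gives direct-runoff ordinates: 0.0, 0.6, 2.2, 5.2, 8.5, 4.8, 2.8, 1.6, 0.0 cfs.
The maximum is 8.5 cfs, occurring at the reading for t = 04:00.

Q_p = 8.5 cfs at t = 04:00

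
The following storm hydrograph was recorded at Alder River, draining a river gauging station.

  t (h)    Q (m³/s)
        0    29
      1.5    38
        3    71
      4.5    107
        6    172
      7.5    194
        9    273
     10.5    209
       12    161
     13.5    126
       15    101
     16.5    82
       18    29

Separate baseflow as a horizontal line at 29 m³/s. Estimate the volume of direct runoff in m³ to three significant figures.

Direct-runoff ordinates (Q − Q_b): 0.0, 9.0, 42.0, 78.0, 143.0, 165.0, 244.0, 180.0, 132.0, 97.0, 72.0, 53.0, 0.0 m³/s.
ΣQ_DR = 1215 m³/s.
With Δt = 1.5 h = 5400 s, V = ΣQ_DR · Δt = 1215 × 5400 = 6.56 × 10^6 m³.

V ≈ 6.56 × 10^6 m³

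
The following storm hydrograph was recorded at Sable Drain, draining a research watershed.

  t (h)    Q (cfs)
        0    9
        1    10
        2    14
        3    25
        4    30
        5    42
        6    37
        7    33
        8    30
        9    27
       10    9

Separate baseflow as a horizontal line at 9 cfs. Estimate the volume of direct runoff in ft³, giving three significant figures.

Direct-runoff ordinates (Q − Q_b): 0.0, 1.0, 5.0, 16.0, 21.0, 33.0, 28.0, 24.0, 21.0, 18.0, 0.0 cfs.
ΣQ_DR = 167.0 cfs.
With Δt = 1 h = 3600 s, V = ΣQ_DR · Δt = 167.0 × 3600 = 6.01 × 10^5 ft³.

V ≈ 6.01 × 10^5 ft³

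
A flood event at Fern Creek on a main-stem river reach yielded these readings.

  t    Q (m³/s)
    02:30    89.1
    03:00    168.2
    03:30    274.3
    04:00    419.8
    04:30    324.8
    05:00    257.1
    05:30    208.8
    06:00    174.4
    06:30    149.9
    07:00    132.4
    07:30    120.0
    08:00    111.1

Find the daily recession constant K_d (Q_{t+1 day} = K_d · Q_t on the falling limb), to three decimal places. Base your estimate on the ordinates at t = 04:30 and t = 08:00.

K_d ≈ 0.001

Between t = 04:30 and t = 08:00 the flow falls from 324.8 to 111.1 m³/s over 7×0.5 h = 3.5 h.
Per-interval ratio K = (111.1/324.8)^(1/7) = 0.8579; K_d = K^(24/0.5) = 0.001.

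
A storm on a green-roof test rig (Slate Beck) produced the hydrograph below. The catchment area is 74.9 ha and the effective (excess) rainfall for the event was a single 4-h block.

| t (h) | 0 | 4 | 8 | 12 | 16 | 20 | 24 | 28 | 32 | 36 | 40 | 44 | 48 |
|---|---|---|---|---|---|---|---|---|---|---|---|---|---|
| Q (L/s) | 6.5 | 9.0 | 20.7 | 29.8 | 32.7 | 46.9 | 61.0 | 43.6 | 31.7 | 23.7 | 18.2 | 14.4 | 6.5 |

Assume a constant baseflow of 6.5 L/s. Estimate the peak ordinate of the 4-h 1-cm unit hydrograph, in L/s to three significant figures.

U_p ≈ 109 L/s

Direct runoff: 0.0, 2.5, 14.2, 23.3, 26.2, 40.4, 54.5, 37.1, 25.2, 17.2, 11.7, 7.9, 0.0 L/s; ΣQ_DR = 260.2 L/s, peak = 54.5 L/s.
Runoff depth d = ΣQ_DR·Δt / A = 260.2 × 14400 / (74.9 ha) = 5.003 mm.
The 1-cm UH is the DRH scaled by (10 mm)/d, so U_p = 54.5 × 10/5.003 = 109 L/s.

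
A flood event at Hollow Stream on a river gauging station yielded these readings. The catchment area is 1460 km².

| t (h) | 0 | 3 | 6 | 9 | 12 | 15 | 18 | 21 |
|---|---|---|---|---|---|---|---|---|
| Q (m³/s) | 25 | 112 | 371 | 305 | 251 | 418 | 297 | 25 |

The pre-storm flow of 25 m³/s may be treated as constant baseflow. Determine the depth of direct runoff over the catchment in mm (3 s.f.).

d ≈ 11.9 mm

Direct runoff: 0.0, 87.0, 346.0, 280.0, 226.0, 393.0, 272.0, 0.0 m³/s; ΣQ_DR = 1604 m³/s.
V = ΣQ_DR · Δt = 1604 × 10800 s = 1.732 × 10^7 m³.
Over A = 1460 km², depth = V / A = 11.9 mm.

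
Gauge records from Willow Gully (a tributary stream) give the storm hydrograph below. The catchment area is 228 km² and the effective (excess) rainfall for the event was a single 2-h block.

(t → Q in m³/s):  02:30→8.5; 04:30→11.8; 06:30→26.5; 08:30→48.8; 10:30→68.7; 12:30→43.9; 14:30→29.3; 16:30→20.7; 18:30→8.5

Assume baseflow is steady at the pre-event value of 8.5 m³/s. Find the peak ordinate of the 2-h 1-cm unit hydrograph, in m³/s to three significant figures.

Direct runoff: 0.0, 3.3, 18.0, 40.3, 60.2, 35.4, 20.8, 12.2, 0.0 m³/s; ΣQ_DR = 190.2 m³/s, peak = 60.2 m³/s.
Runoff depth d = ΣQ_DR·Δt / A = 190.2 × 7200 / (228 km²) = 6.006 mm.
The 1-cm UH is the DRH scaled by (10 mm)/d, so U_p = 60.2 × 10/6.006 = 100 m³/s.

U_p ≈ 100 m³/s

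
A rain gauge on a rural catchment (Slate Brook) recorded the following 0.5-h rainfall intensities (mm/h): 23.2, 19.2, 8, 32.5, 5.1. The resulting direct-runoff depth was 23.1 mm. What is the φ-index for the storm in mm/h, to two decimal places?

φ ≈ 9.57 mm/h

Only the 3 blocks with intensity above φ contribute runoff: 23.2, 19.2, 32.5 mm/h.
Σ(I−φ)·Δt = d  ⇒  (23.2+19.2+32.5 − 3φ)·0.5 = 23.1
φ = (74.90 − 23.1/0.5) / 3 = 9.57 mm/h.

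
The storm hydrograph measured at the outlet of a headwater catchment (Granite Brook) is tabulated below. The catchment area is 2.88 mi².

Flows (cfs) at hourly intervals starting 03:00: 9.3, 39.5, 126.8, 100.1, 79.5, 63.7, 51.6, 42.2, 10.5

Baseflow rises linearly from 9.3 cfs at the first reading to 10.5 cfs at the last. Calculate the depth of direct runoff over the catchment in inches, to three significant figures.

d ≈ 0.234 in

Direct runoff: 0.00, 30.05, 117.20, 90.35, 69.60, 53.65, 41.40, 31.85, 0.00 cfs; ΣQ_DR = 434.1 cfs.
V = ΣQ_DR · Δt = 434.1 × 3600 s = 1.563 × 10^6 ft³.
Over A = 2.88 mi², depth = V / A = 0.234 in.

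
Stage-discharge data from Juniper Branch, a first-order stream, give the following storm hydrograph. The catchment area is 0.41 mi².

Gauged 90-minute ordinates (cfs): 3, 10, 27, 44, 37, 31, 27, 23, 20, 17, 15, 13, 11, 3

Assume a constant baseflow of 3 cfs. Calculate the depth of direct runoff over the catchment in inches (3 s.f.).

Direct runoff: 0.0, 7.0, 24.0, 41.0, 34.0, 28.0, 24.0, 20.0, 17.0, 14.0, 12.0, 10.0, 8.0, 0.0 cfs; ΣQ_DR = 239.0 cfs.
V = ΣQ_DR · Δt = 239.0 × 5400 s = 1.291 × 10^6 ft³.
Over A = 0.41 mi², depth = V / A = 1.35 in.

d ≈ 1.35 in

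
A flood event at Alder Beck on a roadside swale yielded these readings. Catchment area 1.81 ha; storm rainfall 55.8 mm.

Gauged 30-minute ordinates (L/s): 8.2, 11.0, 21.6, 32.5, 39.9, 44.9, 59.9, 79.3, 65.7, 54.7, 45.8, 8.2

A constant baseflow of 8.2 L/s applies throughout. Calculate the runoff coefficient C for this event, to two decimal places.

C ≈ 0.67

ΣQ_DR = 373.3 L/s; V = ΣQ_DR·Δt = 6.719 × 10^5 L.
Runoff depth d = V / A = 37.12 mm.
C = d / P = 37.12 / 55.8 = 0.67.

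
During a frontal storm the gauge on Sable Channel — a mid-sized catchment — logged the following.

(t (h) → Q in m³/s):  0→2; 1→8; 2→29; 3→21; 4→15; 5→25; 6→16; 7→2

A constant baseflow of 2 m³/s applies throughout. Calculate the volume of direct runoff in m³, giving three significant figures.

V ≈ 3.67 × 10^5 m³

Direct-runoff ordinates (Q − Q_b): 0.0, 6.0, 27.0, 19.0, 13.0, 23.0, 14.0, 0.0 m³/s.
ΣQ_DR = 102.0 m³/s.
With Δt = 1 h = 3600 s, V = ΣQ_DR · Δt = 102.0 × 3600 = 3.67 × 10^5 m³.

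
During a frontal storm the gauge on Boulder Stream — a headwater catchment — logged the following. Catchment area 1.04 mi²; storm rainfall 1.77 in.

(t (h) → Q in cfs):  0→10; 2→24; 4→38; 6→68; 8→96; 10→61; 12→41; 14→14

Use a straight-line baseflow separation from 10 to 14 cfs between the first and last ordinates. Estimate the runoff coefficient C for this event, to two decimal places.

C ≈ 0.43

ΣQ_DR = 256.0 cfs; V = ΣQ_DR·Δt = 1.843 × 10^6 ft³.
Runoff depth d = V / A = 0.7629 in.
C = d / P = 0.7629 / 1.77 = 0.43.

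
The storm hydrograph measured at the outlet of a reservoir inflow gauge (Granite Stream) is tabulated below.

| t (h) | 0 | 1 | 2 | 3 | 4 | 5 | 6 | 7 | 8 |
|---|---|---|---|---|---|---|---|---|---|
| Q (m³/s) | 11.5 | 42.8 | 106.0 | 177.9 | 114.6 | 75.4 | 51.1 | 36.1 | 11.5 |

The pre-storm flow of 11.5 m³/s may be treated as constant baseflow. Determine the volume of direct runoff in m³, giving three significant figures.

V ≈ 1.88 × 10^6 m³

Direct-runoff ordinates (Q − Q_b): 0.0, 31.3, 94.5, 166.4, 103.1, 63.9, 39.6, 24.6, 0.0 m³/s.
ΣQ_DR = 523.4 m³/s.
With Δt = 1 h = 3600 s, V = ΣQ_DR · Δt = 523.4 × 3600 = 1.88 × 10^6 m³.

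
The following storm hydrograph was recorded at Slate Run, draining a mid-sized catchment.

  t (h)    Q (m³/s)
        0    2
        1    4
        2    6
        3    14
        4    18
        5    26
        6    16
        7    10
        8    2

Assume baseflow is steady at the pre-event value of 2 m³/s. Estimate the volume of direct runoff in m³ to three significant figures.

V ≈ 2.88 × 10^5 m³

Direct-runoff ordinates (Q − Q_b): 0.0, 2.0, 4.0, 12.0, 16.0, 24.0, 14.0, 8.0, 0.0 m³/s.
ΣQ_DR = 80.00 m³/s.
With Δt = 1 h = 3600 s, V = ΣQ_DR · Δt = 80.00 × 3600 = 2.88 × 10^5 m³.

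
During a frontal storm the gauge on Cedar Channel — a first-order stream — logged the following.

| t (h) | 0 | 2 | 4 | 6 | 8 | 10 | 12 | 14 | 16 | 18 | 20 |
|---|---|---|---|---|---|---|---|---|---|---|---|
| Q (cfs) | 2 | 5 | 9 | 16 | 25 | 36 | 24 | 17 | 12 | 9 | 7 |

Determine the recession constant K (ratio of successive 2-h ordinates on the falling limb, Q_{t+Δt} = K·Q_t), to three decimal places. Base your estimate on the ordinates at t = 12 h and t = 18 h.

Using the recession-limb readings at t = 12 h and t = 18 h: Q falls from 24 to 9 cfs over 3 intervals.
K = (Q₂/Q₁)^(1/3) = (9/24)^(1/3) = 0.721.

K ≈ 0.721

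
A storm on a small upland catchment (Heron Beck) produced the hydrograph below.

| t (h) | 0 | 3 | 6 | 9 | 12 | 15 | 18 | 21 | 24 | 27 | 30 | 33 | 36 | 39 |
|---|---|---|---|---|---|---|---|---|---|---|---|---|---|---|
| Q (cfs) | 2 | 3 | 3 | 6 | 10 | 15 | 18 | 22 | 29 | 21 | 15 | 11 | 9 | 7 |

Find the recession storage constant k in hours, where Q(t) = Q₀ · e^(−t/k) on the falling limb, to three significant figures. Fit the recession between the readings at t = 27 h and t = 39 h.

k ≈ 10.9 h

On the falling limb, Q drops from 21 to 7 cfs between t = 27 h and t = 39 h (Δt = 12 h).
k = −Δt / ln(Q₂/Q₁) = −12 / ln(7/21) = 10.9 h.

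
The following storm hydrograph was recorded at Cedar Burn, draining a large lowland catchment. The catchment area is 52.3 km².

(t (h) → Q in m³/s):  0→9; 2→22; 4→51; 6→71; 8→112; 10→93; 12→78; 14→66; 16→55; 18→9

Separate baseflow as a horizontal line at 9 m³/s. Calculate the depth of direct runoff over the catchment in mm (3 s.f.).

Direct runoff: 0.0, 13.0, 42.0, 62.0, 103.0, 84.0, 69.0, 57.0, 46.0, 0.0 m³/s; ΣQ_DR = 476.0 m³/s.
V = ΣQ_DR · Δt = 476.0 × 7200 s = 3.427 × 10^6 m³.
Over A = 52.3 km², depth = V / A = 65.5 mm.

d ≈ 65.5 mm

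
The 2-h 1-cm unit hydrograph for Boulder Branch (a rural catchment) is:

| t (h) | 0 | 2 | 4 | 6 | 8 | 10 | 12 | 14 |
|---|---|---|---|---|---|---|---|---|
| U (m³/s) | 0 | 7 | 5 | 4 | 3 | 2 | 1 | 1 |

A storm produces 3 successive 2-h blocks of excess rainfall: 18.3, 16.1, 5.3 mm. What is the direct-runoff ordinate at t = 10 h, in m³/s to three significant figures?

By discrete convolution, Q_j = Σ (P_i / 10 mm) · U_{j−i}.
At t = 10 h (j=5): Q = (18.3/10)·2 + (16.1/10)·3 + (5.3/10)·4 = 10.6 m³/s.

Q ≈ 10.6 m³/s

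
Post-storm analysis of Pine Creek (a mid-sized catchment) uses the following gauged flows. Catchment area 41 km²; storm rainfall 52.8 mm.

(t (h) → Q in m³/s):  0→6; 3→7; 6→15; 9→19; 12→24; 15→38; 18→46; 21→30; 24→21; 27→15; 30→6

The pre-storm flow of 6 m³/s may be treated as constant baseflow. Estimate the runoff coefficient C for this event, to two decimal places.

C ≈ 0.80

ΣQ_DR = 161.0 m³/s; V = ΣQ_DR·Δt = 1.739 × 10^6 m³.
Runoff depth d = V / A = 42.41 mm.
C = d / P = 42.41 / 52.8 = 0.80.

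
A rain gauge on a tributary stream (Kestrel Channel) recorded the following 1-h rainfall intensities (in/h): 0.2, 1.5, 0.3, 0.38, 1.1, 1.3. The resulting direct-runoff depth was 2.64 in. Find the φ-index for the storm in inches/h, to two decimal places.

Only the 3 blocks with intensity above φ contribute runoff: 1.5, 1.1, 1.3 in/h.
Σ(I−φ)·Δt = d  ⇒  (1.5+1.1+1.3 − 3φ)·1 = 2.64
φ = (3.900 − 2.64/1) / 3 = 0.42 in/h.

φ ≈ 0.42 in/h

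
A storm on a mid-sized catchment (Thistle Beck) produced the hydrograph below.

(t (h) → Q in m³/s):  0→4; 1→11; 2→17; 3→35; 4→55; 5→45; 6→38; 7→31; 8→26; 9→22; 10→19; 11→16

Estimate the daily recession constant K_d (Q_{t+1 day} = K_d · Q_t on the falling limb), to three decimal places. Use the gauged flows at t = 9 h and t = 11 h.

K_d ≈ 0.022

Between t = 9 h and t = 11 h the flow falls from 22 to 16 m³/s over 2×1 h = 2 h.
Per-interval ratio K = (16/22)^(1/2) = 0.8528; K_d = K^(24/1) = 0.022.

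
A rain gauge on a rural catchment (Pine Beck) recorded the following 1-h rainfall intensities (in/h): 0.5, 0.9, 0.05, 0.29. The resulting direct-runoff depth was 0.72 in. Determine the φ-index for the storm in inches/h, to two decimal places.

φ ≈ 0.34 in/h

Only the 2 blocks with intensity above φ contribute runoff: 0.5, 0.9 in/h.
Σ(I−φ)·Δt = d  ⇒  (0.5+0.9 − 2φ)·1 = 0.72
φ = (1.400 − 0.72/1) / 2 = 0.34 in/h.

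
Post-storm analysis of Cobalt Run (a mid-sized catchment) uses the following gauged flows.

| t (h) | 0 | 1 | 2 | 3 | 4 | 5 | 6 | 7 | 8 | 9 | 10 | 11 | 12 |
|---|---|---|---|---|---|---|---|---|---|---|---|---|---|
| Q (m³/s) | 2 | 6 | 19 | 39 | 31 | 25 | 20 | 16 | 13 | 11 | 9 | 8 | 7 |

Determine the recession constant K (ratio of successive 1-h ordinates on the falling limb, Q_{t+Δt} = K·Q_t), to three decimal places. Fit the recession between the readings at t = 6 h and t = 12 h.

Using the recession-limb readings at t = 6 h and t = 12 h: Q falls from 20 to 7 m³/s over 6 intervals.
K = (Q₂/Q₁)^(1/6) = (7/20)^(1/6) = 0.839.

K ≈ 0.839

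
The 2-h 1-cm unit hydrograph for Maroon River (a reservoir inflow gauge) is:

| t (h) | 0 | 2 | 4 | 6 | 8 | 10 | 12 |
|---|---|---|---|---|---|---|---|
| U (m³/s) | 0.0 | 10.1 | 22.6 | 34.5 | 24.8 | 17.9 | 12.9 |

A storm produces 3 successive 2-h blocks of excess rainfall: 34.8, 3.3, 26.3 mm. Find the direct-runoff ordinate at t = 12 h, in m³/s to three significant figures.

By discrete convolution, Q_j = Σ (P_i / 10 mm) · U_{j−i}.
At t = 12 h (j=6): Q = (34.8/10)·12.9 + (3.3/10)·17.9 + (26.3/10)·24.8 = 116 m³/s.

Q ≈ 116 m³/s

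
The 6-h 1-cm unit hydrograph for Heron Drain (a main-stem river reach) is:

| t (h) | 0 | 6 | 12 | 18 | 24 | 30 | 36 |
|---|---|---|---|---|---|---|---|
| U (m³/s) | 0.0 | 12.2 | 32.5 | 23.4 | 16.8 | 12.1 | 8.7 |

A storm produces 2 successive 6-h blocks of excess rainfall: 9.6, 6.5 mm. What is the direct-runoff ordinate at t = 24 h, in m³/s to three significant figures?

By discrete convolution, Q_j = Σ (P_i / 10 mm) · U_{j−i}.
At t = 24 h (j=4): Q = (9.6/10)·16.8 + (6.5/10)·23.4 = 31.3 m³/s.

Q ≈ 31.3 m³/s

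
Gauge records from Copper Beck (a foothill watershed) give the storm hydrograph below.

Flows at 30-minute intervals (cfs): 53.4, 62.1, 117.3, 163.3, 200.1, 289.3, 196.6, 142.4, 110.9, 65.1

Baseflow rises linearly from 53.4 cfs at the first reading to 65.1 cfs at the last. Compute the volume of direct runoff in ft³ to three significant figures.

V ≈ 1.45 × 10^6 ft³

Direct-runoff ordinates (Q − Q_b): 0.00, 7.40, 61.30, 106.00, 141.50, 229.40, 135.40, 79.90, 47.10, 0.00 cfs.
ΣQ_DR = 808.0 cfs.
With Δt = 0.5 h = 1800 s, V = ΣQ_DR · Δt = 808.0 × 1800 = 1.45 × 10^6 ft³.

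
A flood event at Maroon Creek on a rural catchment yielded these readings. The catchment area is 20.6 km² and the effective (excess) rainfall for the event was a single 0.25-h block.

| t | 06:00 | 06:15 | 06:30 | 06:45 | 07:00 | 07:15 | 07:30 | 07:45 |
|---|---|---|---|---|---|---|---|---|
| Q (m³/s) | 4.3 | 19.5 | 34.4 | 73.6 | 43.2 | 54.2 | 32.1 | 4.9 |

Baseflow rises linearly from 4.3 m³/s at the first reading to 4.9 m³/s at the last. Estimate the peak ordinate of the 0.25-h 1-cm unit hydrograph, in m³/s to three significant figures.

U_p ≈ 68.9 m³/s

Direct runoff: 0.00, 15.11, 29.93, 69.04, 38.56, 49.47, 27.29, 0.00 m³/s; ΣQ_DR = 229.4 m³/s, peak = 69.04 m³/s.
Runoff depth d = ΣQ_DR·Δt / A = 229.4 × 900 / (20.6 km²) = 10.02 mm.
The 1-cm UH is the DRH scaled by (10 mm)/d, so U_p = 69.04 × 10/10.02 = 68.9 m³/s.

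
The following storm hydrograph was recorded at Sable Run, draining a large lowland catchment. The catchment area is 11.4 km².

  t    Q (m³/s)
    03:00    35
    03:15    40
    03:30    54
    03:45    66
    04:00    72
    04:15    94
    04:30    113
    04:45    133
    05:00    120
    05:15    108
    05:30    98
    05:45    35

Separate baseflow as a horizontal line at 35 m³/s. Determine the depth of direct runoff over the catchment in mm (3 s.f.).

d ≈ 43.3 mm

Direct runoff: 0.0, 5.0, 19.0, 31.0, 37.0, 59.0, 78.0, 98.0, 85.0, 73.0, 63.0, 0.0 m³/s; ΣQ_DR = 548.0 m³/s.
V = ΣQ_DR · Δt = 548.0 × 900 s = 4.932 × 10^5 m³.
Over A = 11.4 km², depth = V / A = 43.3 mm.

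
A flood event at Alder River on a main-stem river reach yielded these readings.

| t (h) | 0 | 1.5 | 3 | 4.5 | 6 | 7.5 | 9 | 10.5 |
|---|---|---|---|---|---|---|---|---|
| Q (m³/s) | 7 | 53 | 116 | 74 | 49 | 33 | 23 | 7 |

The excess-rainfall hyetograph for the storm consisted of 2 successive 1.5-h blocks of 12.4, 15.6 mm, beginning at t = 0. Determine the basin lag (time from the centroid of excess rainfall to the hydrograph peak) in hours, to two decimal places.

t_L ≈ 1.41 h

Centroid of excess rainfall: t_c = Σ P_i·t̄_i / ΣP_i = 1.5857 h (block centres at 0.75, 2.25 h).
Hydrograph peak occurs at t = 3 h, so basin lag t_L = 3 − 1.5857 = 1.41 h.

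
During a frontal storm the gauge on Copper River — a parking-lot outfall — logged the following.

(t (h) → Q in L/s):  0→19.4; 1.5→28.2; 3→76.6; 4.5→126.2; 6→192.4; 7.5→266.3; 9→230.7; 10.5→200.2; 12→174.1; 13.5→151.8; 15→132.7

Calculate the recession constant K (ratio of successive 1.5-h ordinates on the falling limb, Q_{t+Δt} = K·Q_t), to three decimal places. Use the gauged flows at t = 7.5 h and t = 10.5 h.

Using the recession-limb readings at t = 7.5 h and t = 10.5 h: Q falls from 266.3 to 200.2 L/s over 2 intervals.
K = (Q₂/Q₁)^(1/2) = (200.2/266.3)^(1/2) = 0.867.

K ≈ 0.867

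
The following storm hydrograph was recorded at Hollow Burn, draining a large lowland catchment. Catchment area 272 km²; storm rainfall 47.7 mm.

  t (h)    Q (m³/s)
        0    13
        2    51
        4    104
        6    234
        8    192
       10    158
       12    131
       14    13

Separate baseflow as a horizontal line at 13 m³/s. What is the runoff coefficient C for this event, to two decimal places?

ΣQ_DR = 792.0 m³/s; V = ΣQ_DR·Δt = 5.702 × 10^6 m³.
Runoff depth d = V / A = 20.96 mm.
C = d / P = 20.96 / 47.7 = 0.44.

C ≈ 0.44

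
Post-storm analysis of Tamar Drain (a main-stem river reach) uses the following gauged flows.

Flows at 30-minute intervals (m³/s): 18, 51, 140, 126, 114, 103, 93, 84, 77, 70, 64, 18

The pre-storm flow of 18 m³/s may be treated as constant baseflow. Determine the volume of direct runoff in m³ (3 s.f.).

V ≈ 1.34 × 10^6 m³

Direct-runoff ordinates (Q − Q_b): 0.0, 33.0, 122.0, 108.0, 96.0, 85.0, 75.0, 66.0, 59.0, 52.0, 46.0, 0.0 m³/s.
ΣQ_DR = 742.0 m³/s.
With Δt = 0.5 h = 1800 s, V = ΣQ_DR · Δt = 742.0 × 1800 = 1.34 × 10^6 m³.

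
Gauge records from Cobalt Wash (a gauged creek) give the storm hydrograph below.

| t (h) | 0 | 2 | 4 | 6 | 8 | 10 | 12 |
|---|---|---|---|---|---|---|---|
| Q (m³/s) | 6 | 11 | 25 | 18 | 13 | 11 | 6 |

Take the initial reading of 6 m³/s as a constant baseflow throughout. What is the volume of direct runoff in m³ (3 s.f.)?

V ≈ 3.46 × 10^5 m³

Direct-runoff ordinates (Q − Q_b): 0.0, 5.0, 19.0, 12.0, 7.0, 5.0, 0.0 m³/s.
ΣQ_DR = 48.00 m³/s.
With Δt = 2 h = 7200 s, V = ΣQ_DR · Δt = 48.00 × 7200 = 3.46 × 10^5 m³.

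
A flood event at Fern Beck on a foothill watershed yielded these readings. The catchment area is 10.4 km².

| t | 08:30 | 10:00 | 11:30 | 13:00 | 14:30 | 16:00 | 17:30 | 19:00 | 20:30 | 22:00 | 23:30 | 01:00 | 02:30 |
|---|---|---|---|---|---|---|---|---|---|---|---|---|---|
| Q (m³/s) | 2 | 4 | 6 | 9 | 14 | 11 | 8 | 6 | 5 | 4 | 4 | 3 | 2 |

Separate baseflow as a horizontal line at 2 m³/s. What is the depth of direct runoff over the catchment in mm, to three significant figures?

Direct runoff: 0.0, 2.0, 4.0, 7.0, 12.0, 9.0, 6.0, 4.0, 3.0, 2.0, 2.0, 1.0, 0.0 m³/s; ΣQ_DR = 52.00 m³/s.
V = ΣQ_DR · Δt = 52.00 × 5400 s = 2.808 × 10^5 m³.
Over A = 10.4 km², depth = V / A = 27.0 mm.

d ≈ 27.0 mm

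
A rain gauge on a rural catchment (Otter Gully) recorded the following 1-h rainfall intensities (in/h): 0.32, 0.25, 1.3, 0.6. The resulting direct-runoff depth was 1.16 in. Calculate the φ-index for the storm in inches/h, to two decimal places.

φ ≈ 0.37 in/h

Only the 2 blocks with intensity above φ contribute runoff: 1.3, 0.6 in/h.
Σ(I−φ)·Δt = d  ⇒  (1.3+0.6 − 2φ)·1 = 1.16
φ = (1.900 − 1.16/1) / 2 = 0.37 in/h.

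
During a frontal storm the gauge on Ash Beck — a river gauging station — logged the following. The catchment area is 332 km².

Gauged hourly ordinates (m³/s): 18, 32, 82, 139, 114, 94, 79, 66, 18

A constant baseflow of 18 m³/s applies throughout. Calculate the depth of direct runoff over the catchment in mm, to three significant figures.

d ≈ 5.20 mm

Direct runoff: 0.0, 14.0, 64.0, 121.0, 96.0, 76.0, 61.0, 48.0, 0.0 m³/s; ΣQ_DR = 480.0 m³/s.
V = ΣQ_DR · Δt = 480.0 × 3600 s = 1.728 × 10^6 m³.
Over A = 332 km², depth = V / A = 5.20 mm.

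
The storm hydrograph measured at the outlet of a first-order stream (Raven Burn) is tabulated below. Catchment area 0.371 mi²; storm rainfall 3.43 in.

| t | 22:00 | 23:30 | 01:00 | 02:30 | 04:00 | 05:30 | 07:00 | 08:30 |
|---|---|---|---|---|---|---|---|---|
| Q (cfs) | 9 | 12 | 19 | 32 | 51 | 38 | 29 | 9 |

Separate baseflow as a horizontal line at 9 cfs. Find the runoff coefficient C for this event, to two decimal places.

C ≈ 0.23

ΣQ_DR = 127.0 cfs; V = ΣQ_DR·Δt = 6.858 × 10^5 ft³.
Runoff depth d = V / A = 0.7957 in.
C = d / P = 0.7957 / 3.43 = 0.23.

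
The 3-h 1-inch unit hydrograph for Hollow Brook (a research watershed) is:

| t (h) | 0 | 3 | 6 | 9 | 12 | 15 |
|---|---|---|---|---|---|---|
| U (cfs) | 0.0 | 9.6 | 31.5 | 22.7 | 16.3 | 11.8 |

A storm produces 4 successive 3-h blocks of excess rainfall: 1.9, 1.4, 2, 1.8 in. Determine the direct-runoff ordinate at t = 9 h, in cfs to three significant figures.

Q ≈ 106 cfs

By discrete convolution, Q_j = Σ (P_i / 1 in) · U_{j−i}.
At t = 9 h (j=3): Q = (1.9/1)·22.7 + (1.4/1)·31.5 + (2/1)·9.6 + (1.8/1)·0.0 = 106 cfs.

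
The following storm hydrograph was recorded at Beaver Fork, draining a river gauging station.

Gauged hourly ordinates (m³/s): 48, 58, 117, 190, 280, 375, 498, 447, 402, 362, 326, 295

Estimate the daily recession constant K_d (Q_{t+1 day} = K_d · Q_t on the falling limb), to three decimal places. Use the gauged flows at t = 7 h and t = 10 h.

Between t = 7 h and t = 10 h the flow falls from 447 to 326 m³/s over 3×1 h = 3 h.
Per-interval ratio K = (326/447)^(1/3) = 0.9001; K_d = K^(24/1) = 0.080.

K_d ≈ 0.080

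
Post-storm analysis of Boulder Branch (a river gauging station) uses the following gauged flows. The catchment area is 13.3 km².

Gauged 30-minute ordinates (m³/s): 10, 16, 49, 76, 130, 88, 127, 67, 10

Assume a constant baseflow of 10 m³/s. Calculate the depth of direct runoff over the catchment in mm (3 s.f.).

Direct runoff: 0.0, 6.0, 39.0, 66.0, 120.0, 78.0, 117.0, 57.0, 0.0 m³/s; ΣQ_DR = 483.0 m³/s.
V = ΣQ_DR · Δt = 483.0 × 1800 s = 8.694 × 10^5 m³.
Over A = 13.3 km², depth = V / A = 65.4 mm.

d ≈ 65.4 mm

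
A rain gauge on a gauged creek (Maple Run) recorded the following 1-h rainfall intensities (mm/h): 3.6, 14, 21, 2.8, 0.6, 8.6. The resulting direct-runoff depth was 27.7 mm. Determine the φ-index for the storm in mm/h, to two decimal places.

φ ≈ 5.30 mm/h

Only the 3 blocks with intensity above φ contribute runoff: 14, 21, 8.6 mm/h.
Σ(I−φ)·Δt = d  ⇒  (14+21+8.6 − 3φ)·1 = 27.7
φ = (43.60 − 27.7/1) / 3 = 5.30 mm/h.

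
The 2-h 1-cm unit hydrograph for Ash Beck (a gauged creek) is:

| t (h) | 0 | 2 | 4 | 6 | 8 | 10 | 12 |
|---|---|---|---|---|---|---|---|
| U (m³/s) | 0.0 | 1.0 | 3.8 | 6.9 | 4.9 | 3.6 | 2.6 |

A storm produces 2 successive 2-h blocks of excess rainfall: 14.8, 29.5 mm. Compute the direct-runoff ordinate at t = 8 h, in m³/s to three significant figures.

By discrete convolution, Q_j = Σ (P_i / 10 mm) · U_{j−i}.
At t = 8 h (j=4): Q = (14.8/10)·4.9 + (29.5/10)·6.9 = 27.6 m³/s.

Q ≈ 27.6 m³/s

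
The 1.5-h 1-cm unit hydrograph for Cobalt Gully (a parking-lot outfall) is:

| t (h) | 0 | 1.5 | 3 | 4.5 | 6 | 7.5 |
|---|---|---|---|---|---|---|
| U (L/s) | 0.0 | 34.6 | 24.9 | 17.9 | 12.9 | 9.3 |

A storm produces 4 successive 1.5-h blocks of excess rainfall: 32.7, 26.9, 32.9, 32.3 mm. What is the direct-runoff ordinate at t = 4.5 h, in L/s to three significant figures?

By discrete convolution, Q_j = Σ (P_i / 10 mm) · U_{j−i}.
At t = 4.5 h (j=3): Q = (32.7/10)·17.9 + (26.9/10)·24.9 + (32.9/10)·34.6 + (32.3/10)·0.0 = 239 L/s.

Q ≈ 239 L/s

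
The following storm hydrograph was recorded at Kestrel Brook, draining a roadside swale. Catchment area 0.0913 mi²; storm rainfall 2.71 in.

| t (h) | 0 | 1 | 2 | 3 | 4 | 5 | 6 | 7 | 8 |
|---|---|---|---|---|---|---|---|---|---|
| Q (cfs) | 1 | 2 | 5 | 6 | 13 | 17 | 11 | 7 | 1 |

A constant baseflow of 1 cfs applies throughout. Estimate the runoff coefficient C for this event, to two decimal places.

C ≈ 0.34

ΣQ_DR = 54.00 cfs; V = ΣQ_DR·Δt = 1.944 × 10^5 ft³.
Runoff depth d = V / A = 0.9165 in.
C = d / P = 0.9165 / 2.71 = 0.34.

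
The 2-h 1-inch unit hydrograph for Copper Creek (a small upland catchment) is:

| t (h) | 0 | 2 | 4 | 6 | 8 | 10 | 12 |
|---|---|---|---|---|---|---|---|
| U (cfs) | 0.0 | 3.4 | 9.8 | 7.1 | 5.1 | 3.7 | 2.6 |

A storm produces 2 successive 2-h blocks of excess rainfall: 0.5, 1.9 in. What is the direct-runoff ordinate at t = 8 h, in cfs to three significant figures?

Q ≈ 16.0 cfs

By discrete convolution, Q_j = Σ (P_i / 1 in) · U_{j−i}.
At t = 8 h (j=4): Q = (0.5/1)·5.1 + (1.9/1)·7.1 = 16.0 cfs.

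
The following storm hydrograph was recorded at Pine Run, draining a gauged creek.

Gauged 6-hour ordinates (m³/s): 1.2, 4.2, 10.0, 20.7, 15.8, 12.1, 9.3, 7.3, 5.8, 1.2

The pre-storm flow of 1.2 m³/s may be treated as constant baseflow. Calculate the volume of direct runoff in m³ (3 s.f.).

V ≈ 1.63 × 10^6 m³

Direct-runoff ordinates (Q − Q_b): 0.0, 3.0, 8.8, 19.5, 14.6, 10.9, 8.1, 6.1, 4.6, 0.0 m³/s.
ΣQ_DR = 75.60 m³/s.
With Δt = 6 h = 21600 s, V = ΣQ_DR · Δt = 75.60 × 21600 = 1.63 × 10^6 m³.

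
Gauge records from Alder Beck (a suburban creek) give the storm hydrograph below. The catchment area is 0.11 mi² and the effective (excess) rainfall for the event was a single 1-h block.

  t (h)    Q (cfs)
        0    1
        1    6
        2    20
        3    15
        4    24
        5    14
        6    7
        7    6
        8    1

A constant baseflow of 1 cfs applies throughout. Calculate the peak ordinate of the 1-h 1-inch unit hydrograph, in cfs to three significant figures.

Direct runoff: 0.0, 5.0, 19.0, 14.0, 23.0, 13.0, 6.0, 5.0, 0.0 cfs; ΣQ_DR = 85.00 cfs, peak = 23.0 cfs.
Runoff depth d = ΣQ_DR·Δt / A = 85.00 × 3600 / (0.11 mi²) = 1.197 in.
The 1-inch UH is the DRH scaled by (1 in)/d, so U_p = 23.0 × 1/1.197 = 19.2 cfs.

U_p ≈ 19.2 cfs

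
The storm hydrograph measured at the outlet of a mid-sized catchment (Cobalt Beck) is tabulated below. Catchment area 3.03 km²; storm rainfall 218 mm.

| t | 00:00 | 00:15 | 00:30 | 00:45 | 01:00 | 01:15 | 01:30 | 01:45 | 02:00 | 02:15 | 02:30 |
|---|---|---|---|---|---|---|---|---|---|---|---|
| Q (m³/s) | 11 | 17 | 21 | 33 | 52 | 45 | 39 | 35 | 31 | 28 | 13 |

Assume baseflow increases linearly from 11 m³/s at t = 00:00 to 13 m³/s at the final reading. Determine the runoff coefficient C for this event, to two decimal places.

ΣQ_DR = 193.0 m³/s; V = ΣQ_DR·Δt = 1.737 × 10^5 m³.
Runoff depth d = V / A = 57.33 mm.
C = d / P = 57.33 / 218 = 0.26.

C ≈ 0.26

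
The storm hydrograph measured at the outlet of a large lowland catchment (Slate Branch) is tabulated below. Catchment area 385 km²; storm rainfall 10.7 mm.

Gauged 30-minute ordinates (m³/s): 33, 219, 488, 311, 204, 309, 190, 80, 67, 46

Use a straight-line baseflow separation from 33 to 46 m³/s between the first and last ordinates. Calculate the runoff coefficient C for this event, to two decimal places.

ΣQ_DR = 1552 m³/s; V = ΣQ_DR·Δt = 2.794 × 10^6 m³.
Runoff depth d = V / A = 7.256 mm.
C = d / P = 7.256 / 10.7 = 0.68.

C ≈ 0.68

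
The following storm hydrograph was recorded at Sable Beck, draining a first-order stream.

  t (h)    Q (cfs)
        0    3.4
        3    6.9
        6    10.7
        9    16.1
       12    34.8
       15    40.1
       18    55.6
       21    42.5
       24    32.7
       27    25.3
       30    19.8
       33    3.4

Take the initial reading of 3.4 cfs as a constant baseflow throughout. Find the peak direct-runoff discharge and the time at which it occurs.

Q_p = 52.2 cfs at t = 18 h

Subtracting baseflow gives direct-runoff ordinates: 0.0, 3.5, 7.3, 12.7, 31.4, 36.7, 52.2, 39.1, 29.3, 21.9, 16.4, 0.0 cfs.
The maximum is 52.2 cfs, occurring at the reading for t = 18 h.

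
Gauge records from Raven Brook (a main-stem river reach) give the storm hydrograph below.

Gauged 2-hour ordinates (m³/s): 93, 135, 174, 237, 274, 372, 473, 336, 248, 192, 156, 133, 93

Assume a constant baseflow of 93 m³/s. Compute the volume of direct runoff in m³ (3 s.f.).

V ≈ 1.23 × 10^7 m³

Direct-runoff ordinates (Q − Q_b): 0.0, 42.0, 81.0, 144.0, 181.0, 279.0, 380.0, 243.0, 155.0, 99.0, 63.0, 40.0, 0.0 m³/s.
ΣQ_DR = 1707 m³/s.
With Δt = 2 h = 7200 s, V = ΣQ_DR · Δt = 1707 × 7200 = 1.23 × 10^7 m³.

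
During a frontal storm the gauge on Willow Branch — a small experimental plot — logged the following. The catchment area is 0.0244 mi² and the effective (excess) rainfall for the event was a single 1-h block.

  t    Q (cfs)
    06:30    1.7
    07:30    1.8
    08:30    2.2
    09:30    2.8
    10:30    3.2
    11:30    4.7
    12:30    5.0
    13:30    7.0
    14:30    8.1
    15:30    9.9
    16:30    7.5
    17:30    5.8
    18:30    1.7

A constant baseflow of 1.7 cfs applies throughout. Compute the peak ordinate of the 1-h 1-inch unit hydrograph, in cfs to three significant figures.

Direct runoff: 0.0, 0.1, 0.5, 1.1, 1.5, 3.0, 3.3, 5.3, 6.4, 8.2, 5.8, 4.1, 0.0 cfs; ΣQ_DR = 39.30 cfs, peak = 8.2 cfs.
Runoff depth d = ΣQ_DR·Δt / A = 39.30 × 3600 / (0.0244 mi²) = 2.496 in.
The 1-inch UH is the DRH scaled by (1 in)/d, so U_p = 8.2 × 1/2.496 = 3.29 cfs.

U_p ≈ 3.29 cfs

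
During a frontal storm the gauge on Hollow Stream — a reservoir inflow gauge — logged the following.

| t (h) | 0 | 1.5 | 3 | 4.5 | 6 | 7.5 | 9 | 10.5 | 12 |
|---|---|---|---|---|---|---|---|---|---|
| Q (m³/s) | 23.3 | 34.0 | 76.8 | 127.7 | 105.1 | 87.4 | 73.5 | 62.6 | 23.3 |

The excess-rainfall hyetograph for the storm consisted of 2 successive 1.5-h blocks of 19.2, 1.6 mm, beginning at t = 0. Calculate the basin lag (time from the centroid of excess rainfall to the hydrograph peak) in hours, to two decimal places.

t_L ≈ 3.63 h

Centroid of excess rainfall: t_c = Σ P_i·t̄_i / ΣP_i = 0.8654 h (block centres at 0.75, 2.25 h).
Hydrograph peak occurs at t = 4.5 h, so basin lag t_L = 4.5 − 0.8654 = 3.63 h.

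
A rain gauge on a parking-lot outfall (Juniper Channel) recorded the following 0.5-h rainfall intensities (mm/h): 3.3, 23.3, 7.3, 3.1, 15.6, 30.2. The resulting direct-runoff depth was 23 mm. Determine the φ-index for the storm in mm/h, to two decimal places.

Only the 3 blocks with intensity above φ contribute runoff: 23.3, 15.6, 30.2 mm/h.
Σ(I−φ)·Δt = d  ⇒  (23.3+15.6+30.2 − 3φ)·0.5 = 23
φ = (69.10 − 23/0.5) / 3 = 7.70 mm/h.

φ ≈ 7.70 mm/h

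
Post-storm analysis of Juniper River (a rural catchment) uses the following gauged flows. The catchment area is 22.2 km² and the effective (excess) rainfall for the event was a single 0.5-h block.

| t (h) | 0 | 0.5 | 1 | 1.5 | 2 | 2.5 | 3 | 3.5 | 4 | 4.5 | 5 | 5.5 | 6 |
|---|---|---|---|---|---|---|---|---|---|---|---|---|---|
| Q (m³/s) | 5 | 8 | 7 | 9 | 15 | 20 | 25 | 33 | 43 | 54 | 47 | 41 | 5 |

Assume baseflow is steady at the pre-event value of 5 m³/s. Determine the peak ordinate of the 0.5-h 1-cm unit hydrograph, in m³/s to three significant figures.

U_p ≈ 24.5 m³/s

Direct runoff: 0.0, 3.0, 2.0, 4.0, 10.0, 15.0, 20.0, 28.0, 38.0, 49.0, 42.0, 36.0, 0.0 m³/s; ΣQ_DR = 247.0 m³/s, peak = 49.0 m³/s.
Runoff depth d = ΣQ_DR·Δt / A = 247.0 × 1800 / (22.2 km²) = 20.03 mm.
The 1-cm UH is the DRH scaled by (10 mm)/d, so U_p = 49.0 × 10/20.03 = 24.5 m³/s.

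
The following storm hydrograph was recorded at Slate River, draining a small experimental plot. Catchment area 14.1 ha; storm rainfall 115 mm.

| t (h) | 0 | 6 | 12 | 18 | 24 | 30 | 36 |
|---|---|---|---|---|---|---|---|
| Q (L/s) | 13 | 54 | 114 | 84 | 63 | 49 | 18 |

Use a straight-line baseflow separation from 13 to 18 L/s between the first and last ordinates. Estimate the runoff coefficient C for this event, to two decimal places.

C ≈ 0.38

ΣQ_DR = 286.5 L/s; V = ΣQ_DR·Δt = 6.188 × 10^6 L.
Runoff depth d = V / A = 43.89 mm.
C = d / P = 43.89 / 115 = 0.38.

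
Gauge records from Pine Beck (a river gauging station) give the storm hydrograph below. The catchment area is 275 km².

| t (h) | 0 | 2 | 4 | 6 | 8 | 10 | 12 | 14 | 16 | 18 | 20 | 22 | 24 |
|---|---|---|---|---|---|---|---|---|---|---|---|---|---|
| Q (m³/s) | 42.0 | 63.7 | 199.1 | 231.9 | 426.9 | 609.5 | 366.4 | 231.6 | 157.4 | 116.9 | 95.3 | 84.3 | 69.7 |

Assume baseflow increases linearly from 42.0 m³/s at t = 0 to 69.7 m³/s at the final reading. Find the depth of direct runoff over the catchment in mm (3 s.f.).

d ≈ 51.5 mm

Direct runoff: 0.00, 19.39, 152.48, 182.97, 375.67, 555.96, 310.55, 173.44, 96.93, 54.12, 30.22, 16.91, 0.00 m³/s; ΣQ_DR = 1969 m³/s.
V = ΣQ_DR · Δt = 1969 × 7200 s = 1.417 × 10^7 m³.
Over A = 275 km², depth = V / A = 51.5 mm.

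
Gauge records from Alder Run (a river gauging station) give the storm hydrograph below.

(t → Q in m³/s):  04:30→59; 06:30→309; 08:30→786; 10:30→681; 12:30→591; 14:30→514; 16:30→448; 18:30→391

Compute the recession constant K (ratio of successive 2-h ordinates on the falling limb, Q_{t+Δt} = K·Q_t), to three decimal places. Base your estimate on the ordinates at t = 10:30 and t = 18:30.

K ≈ 0.870

Using the recession-limb readings at t = 10:30 and t = 18:30: Q falls from 681 to 391 m³/s over 4 intervals.
K = (Q₂/Q₁)^(1/4) = (391/681)^(1/4) = 0.870.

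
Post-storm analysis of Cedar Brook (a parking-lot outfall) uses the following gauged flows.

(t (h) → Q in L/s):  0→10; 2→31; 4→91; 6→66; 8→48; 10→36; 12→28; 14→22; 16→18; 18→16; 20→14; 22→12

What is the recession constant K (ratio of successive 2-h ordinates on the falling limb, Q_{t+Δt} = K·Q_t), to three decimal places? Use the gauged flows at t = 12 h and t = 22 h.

K ≈ 0.844

Using the recession-limb readings at t = 12 h and t = 22 h: Q falls from 28 to 12 L/s over 5 intervals.
K = (Q₂/Q₁)^(1/5) = (12/28)^(1/5) = 0.844.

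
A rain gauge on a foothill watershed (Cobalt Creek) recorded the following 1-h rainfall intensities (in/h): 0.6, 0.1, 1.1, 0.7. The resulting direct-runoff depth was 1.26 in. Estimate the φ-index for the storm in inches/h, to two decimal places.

Only the 3 blocks with intensity above φ contribute runoff: 0.6, 1.1, 0.7 in/h.
Σ(I−φ)·Δt = d  ⇒  (0.6+1.1+0.7 − 3φ)·1 = 1.26
φ = (2.400 − 1.26/1) / 3 = 0.38 in/h.

φ ≈ 0.38 in/h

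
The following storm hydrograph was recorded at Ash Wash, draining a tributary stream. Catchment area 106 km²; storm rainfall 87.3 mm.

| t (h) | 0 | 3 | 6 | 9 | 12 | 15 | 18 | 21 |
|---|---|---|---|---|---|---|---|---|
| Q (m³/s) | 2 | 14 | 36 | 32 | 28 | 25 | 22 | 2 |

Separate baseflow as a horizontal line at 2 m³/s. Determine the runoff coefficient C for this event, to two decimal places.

ΣQ_DR = 145.0 m³/s; V = ΣQ_DR·Δt = 1.566 × 10^6 m³.
Runoff depth d = V / A = 14.77 mm.
C = d / P = 14.77 / 87.3 = 0.17.

C ≈ 0.17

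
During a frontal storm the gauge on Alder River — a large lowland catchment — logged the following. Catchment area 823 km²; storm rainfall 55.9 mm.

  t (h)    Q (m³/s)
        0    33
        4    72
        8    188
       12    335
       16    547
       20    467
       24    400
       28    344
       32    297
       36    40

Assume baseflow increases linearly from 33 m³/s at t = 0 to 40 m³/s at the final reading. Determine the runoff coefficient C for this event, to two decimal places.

C ≈ 0.74

ΣQ_DR = 2358 m³/s; V = ΣQ_DR·Δt = 3.396 × 10^7 m³.
Runoff depth d = V / A = 41.26 mm.
C = d / P = 41.26 / 55.9 = 0.74.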